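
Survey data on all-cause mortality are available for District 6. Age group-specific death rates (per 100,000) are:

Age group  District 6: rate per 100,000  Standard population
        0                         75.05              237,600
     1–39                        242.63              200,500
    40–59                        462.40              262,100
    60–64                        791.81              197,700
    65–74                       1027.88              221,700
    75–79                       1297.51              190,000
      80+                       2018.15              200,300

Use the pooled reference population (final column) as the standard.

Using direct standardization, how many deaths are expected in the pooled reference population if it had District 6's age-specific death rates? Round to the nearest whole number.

Expected deaths = Σ (standard pop × age-specific rate ÷ 100,000)
= 237,600×75.05/100,000 + 200,500×242.63/100,000 + 262,100×462.40/100,000 + 197,700×791.81/100,000 + 221,700×1027.88/100,000 + 190,000×1297.51/100,000 + 200,300×2018.15/100,000
= 178.32 + 486.47 + 1211.95 + 1565.41 + 2278.81 + 2465.27 + 4042.35 = 12228.58.

12229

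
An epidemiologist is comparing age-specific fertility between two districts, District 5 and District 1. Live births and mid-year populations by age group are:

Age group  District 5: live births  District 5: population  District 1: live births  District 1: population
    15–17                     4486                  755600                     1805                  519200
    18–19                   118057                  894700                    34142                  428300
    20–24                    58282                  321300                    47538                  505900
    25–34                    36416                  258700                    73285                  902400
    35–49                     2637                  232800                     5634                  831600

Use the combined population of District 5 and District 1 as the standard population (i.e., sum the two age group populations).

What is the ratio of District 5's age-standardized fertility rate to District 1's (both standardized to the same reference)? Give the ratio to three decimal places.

Age-specific rates per 1000 for District 5: 5.937, 131.951, 181.394, 140.765, 11.327.
For District 1: 3.477, 79.715, 93.967, 81.211, 6.775.
Combined standard total = 5650500; weights = 0.2256, 0.2341, 0.1464, 0.2055, 0.1884.
District 5: 0.2256×5.937 + 0.2341×131.951 + 0.1464×181.394 + 0.2055×140.765 + 0.1884×11.327 = 89.8485 per 1000.
District 1: 0.2256×3.477 + 0.2341×79.715 + 0.1464×93.967 + 0.2055×81.211 + 0.1884×6.775 = 51.1690 per 1000.
Ratio = 89.8485 ÷ 51.1690 = 1.75592.

1.756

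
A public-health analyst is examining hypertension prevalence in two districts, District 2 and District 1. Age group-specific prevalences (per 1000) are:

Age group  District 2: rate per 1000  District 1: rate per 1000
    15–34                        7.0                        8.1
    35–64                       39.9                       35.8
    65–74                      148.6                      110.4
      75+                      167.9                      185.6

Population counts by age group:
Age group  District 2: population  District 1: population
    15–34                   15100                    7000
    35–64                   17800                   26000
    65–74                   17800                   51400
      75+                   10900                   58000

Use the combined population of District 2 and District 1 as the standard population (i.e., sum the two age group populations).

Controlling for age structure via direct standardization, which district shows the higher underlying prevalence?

District 2

Combined standard total = 204000; weights = 0.1083, 0.2147, 0.3392, 0.3377.
District 2: 0.1083×7.0 + 0.2147×39.9 + 0.3392×148.6 + 0.3377×167.9 = 116.4400 per 1000.
District 1: 0.1083×8.1 + 0.2147×35.8 + 0.3392×110.4 + 0.3377×185.6 = 108.6989 per 1000.
The crude rates (85.89 vs 122.38) would put District 1 higher, but that reflects its age composition; once standardized to a common age structure, District 2 has the higher underlying rate.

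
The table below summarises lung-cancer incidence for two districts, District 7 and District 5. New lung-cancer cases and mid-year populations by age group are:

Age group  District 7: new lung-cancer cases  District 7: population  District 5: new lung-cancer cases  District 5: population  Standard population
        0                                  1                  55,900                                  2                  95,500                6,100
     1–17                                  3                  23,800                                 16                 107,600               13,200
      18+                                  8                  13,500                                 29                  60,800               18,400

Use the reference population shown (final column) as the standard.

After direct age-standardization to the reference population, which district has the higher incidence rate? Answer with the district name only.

Age-specific rates per 100,000 for District 7: 1.79, 12.61, 59.26.
For District 5: 2.09, 14.87, 47.70.
Standard total = 37,700; weights = 0.1618, 0.3501, 0.4881.
District 7: 0.1618×1.79 + 0.3501×12.61 + 0.4881×59.26 = 33.6252 per 100,000.
District 5: 0.1618×2.09 + 0.3501×14.87 + 0.4881×47.70 = 28.8246 per 100,000.
The crude rates (12.88 vs 17.81) would put District 5 higher, but that reflects its age composition; once standardized to a common age structure, District 7 has the higher underlying rate.

District 7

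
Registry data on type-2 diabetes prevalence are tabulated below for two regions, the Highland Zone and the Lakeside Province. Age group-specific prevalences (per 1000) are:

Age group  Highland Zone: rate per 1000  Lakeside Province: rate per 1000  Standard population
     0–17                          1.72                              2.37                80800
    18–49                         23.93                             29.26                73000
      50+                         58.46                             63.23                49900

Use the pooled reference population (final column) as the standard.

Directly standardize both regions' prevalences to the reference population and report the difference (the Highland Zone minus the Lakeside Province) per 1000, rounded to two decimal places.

-3.34

Standard total = 203700; weights = 0.3967, 0.3584, 0.2450.
The Highland Zone: 0.3967×1.72 + 0.3584×23.93 + 0.2450×58.46 = 23.5789 per 1000.
The Lakeside Province: 0.3967×2.37 + 0.3584×29.26 + 0.2450×63.23 = 26.9153 per 1000.
Difference = 23.5789 − 26.9153 = -3.3364.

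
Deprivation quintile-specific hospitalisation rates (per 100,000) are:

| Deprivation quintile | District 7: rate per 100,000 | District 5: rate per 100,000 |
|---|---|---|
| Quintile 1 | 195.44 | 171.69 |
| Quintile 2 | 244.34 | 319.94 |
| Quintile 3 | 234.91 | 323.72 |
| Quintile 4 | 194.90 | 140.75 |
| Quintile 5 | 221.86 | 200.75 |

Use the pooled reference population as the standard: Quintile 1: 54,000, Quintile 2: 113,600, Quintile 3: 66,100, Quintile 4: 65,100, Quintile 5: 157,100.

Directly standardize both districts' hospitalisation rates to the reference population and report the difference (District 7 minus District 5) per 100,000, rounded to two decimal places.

-13.89

Standard total = 455,900; weights = 0.1184, 0.2492, 0.1450, 0.1428, 0.3446.
District 7: 0.1184×195.44 + 0.2492×244.34 + 0.1450×234.91 + 0.1428×194.90 + 0.3446×221.86 = 222.3745 per 100,000.
District 5: 0.1184×171.69 + 0.2492×319.94 + 0.1450×323.72 + 0.1428×140.75 + 0.3446×200.75 = 236.2689 per 100,000.
Difference = 222.3745 − 236.2689 = -13.8944.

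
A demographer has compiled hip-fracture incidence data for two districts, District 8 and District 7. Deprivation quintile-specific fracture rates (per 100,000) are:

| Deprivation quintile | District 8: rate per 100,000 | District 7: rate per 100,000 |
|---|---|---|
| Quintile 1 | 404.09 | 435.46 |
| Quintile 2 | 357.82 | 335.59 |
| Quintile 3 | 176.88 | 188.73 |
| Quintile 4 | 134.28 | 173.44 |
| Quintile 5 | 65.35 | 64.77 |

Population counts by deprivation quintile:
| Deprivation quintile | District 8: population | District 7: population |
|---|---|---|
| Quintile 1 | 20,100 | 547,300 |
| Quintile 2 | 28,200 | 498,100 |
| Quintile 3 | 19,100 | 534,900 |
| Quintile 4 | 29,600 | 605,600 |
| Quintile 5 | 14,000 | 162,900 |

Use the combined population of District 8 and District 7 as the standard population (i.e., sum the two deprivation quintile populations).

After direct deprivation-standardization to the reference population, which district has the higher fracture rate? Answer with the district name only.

District 7

Combined standard total = 2,459,800; weights = 0.2307, 0.2140, 0.2252, 0.2582, 0.0719.
District 8: 0.2307×404.09 + 0.2140×357.82 + 0.2252×176.88 + 0.2582×134.28 + 0.0719×65.35 = 248.9828 per 100,000.
District 7: 0.2307×435.46 + 0.2140×335.59 + 0.2252×188.73 + 0.2582×173.44 + 0.0719×64.77 = 264.2021 per 100,000.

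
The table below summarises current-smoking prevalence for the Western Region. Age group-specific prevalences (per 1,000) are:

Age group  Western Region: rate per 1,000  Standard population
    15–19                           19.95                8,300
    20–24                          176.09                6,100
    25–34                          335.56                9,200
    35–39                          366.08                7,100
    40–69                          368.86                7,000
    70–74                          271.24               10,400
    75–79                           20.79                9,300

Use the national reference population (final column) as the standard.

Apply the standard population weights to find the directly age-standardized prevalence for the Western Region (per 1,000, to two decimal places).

218.16

Standard total = 57,400; weights = 0.1446, 0.1063, 0.1603, 0.1237, 0.1220, 0.1812, 0.1620.
Standardized rate: 0.1446×19.95 + 0.1063×176.09 + 0.1603×335.56 + 0.1237×366.08 + 0.1220×368.86 + 0.1812×271.24 + 0.1620×20.79 = 218.1588 per 1,000.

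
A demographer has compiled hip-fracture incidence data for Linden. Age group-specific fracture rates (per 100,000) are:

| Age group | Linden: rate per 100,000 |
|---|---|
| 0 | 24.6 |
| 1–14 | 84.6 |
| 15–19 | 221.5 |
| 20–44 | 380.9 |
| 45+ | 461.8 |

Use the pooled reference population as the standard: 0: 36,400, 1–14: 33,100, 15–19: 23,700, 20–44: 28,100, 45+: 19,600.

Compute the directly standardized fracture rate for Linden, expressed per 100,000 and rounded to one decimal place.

203.7

Standard total = 140,900; weights = 0.2583, 0.2349, 0.1682, 0.1994, 0.1391.
Standardized rate: 0.2583×24.6 + 0.2349×84.6 + 0.1682×221.5 + 0.1994×380.9 + 0.1391×461.8 = 203.6893 per 100,000.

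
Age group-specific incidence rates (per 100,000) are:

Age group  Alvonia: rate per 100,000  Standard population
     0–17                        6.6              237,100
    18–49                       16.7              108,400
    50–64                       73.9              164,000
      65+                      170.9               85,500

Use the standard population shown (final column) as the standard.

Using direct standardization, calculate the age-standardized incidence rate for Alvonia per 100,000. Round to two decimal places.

Standard total = 595,000; weights = 0.3985, 0.1822, 0.2756, 0.1437.
Standardized rate: 0.3985×6.6 + 0.1822×16.7 + 0.2756×73.9 + 0.1437×170.9 = 50.5995 per 100,000.

50.60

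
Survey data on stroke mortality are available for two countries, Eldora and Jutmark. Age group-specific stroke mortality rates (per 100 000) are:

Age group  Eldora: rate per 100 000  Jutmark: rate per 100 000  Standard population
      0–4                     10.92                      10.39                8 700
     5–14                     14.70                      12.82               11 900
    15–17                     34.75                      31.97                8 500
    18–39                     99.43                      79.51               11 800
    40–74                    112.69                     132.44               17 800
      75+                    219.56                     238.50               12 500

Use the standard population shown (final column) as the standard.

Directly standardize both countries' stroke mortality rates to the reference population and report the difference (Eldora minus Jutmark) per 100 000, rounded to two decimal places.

-4.25

Standard total = 71 200; weights = 0.1222, 0.1671, 0.1194, 0.1657, 0.2500, 0.1756.
Eldora: 0.1222×10.92 + 0.1671×14.70 + 0.1194×34.75 + 0.1657×99.43 + 0.2500×112.69 + 0.1756×219.56 = 91.1371 per 100 000.
Jutmark: 0.1222×10.39 + 0.1671×12.82 + 0.1194×31.97 + 0.1657×79.51 + 0.2500×132.44 + 0.1756×238.50 = 95.3876 per 100 000.
Difference = 91.1371 − 95.3876 = -4.2504.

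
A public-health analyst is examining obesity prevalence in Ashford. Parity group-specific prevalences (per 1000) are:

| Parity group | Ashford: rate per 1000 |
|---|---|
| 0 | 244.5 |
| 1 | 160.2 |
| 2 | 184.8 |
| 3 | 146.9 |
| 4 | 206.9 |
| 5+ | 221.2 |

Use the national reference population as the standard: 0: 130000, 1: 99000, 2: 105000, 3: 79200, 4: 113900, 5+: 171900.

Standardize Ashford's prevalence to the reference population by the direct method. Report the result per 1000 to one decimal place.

200.7

Standard total = 699000; weights = 0.1860, 0.1416, 0.1502, 0.1133, 0.1629, 0.2459.
Standardized rate: 0.1860×244.5 + 0.1416×160.2 + 0.1502×184.8 + 0.1133×146.9 + 0.1629×206.9 + 0.2459×221.2 = 200.6774 per 1000.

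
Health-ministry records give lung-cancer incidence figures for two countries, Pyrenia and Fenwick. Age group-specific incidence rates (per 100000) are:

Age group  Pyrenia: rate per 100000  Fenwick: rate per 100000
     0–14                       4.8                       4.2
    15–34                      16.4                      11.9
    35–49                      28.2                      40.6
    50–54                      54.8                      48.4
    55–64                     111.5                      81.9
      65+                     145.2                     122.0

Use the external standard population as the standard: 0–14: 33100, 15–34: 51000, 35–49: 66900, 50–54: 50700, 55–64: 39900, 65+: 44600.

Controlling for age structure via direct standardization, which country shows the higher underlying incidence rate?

Pyrenia

Standard total = 286200; weights = 0.1157, 0.1782, 0.2338, 0.1771, 0.1394, 0.1558.
Pyrenia: 0.1157×4.8 + 0.1782×16.4 + 0.2338×28.2 + 0.1771×54.8 + 0.1394×111.5 + 0.1558×145.2 = 57.9490 per 100000.
Fenwick: 0.1157×4.2 + 0.1782×11.9 + 0.2338×40.6 + 0.1771×48.4 + 0.1394×81.9 + 0.1558×122.0 = 51.1005 per 100000.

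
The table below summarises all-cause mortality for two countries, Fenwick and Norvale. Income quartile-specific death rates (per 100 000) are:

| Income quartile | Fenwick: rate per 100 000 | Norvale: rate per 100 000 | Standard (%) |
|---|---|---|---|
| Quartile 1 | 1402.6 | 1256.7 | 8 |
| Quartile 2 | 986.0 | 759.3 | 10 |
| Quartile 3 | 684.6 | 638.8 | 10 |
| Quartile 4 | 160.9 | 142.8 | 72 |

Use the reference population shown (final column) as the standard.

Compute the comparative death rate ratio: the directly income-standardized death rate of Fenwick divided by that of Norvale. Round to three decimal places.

1.151

Standard weights: 0.08, 0.10, 0.10, 0.72.
Fenwick: 0.0800×1402.6 + 0.1000×986.0 + 0.1000×684.6 + 0.7200×160.9 = 395.1160 per 100 000.
Norvale: 0.0800×1256.7 + 0.1000×759.3 + 0.1000×638.8 + 0.7200×142.8 = 343.1620 per 100 000.
Ratio = 395.1160 ÷ 343.1620 = 1.15140.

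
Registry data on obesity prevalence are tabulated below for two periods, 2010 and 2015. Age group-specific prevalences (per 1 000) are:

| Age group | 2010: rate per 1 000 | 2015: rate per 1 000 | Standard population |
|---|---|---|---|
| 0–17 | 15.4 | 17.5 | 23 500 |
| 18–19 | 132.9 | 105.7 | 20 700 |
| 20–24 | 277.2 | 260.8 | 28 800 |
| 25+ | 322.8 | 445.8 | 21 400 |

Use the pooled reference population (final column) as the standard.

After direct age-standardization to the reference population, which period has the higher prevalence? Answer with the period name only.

2015

Standard total = 94 400; weights = 0.2489, 0.2193, 0.3051, 0.2267.
2010: 0.2489×15.4 + 0.2193×132.9 + 0.3051×277.2 + 0.2267×322.8 = 190.7226 per 1 000.
2015: 0.2489×17.5 + 0.2193×105.7 + 0.3051×260.8 + 0.2267×445.8 = 208.1610 per 1 000.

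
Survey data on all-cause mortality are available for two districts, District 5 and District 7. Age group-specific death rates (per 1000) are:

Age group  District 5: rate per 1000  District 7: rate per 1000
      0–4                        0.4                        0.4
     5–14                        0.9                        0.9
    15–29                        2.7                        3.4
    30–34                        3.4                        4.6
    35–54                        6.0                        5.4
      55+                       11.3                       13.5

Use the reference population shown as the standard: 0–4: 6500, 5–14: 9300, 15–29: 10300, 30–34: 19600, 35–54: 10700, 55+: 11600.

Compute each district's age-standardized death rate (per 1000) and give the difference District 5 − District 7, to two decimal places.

-0.73

Standard total = 68000; weights = 0.0956, 0.1368, 0.1515, 0.2882, 0.1574, 0.1706.
District 5: 0.0956×0.4 + 0.1368×0.9 + 0.1515×2.7 + 0.2882×3.4 + 0.1574×6.0 + 0.1706×11.3 = 4.4221 per 1000.
District 7: 0.0956×0.4 + 0.1368×0.9 + 0.1515×3.4 + 0.2882×4.6 + 0.1574×5.4 + 0.1706×13.5 = 5.1549 per 1000.
Difference = 4.4221 − 5.1549 = -0.7328.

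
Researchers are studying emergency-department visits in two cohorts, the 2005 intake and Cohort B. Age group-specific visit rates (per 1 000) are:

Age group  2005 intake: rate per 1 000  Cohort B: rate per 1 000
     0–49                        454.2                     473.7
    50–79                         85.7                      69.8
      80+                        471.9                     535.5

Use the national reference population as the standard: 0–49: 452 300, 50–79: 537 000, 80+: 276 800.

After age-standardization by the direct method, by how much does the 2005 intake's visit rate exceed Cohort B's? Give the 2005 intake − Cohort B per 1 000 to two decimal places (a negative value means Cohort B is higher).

-14.13

Standard total = 1 266 100; weights = 0.3572, 0.4241, 0.2186.
The 2005 intake: 0.3572×454.2 + 0.4241×85.7 + 0.2186×471.9 = 301.7751 per 1 000.
Cohort B: 0.3572×473.7 + 0.4241×69.8 + 0.2186×535.5 = 315.9020 per 1 000.
Difference = 301.7751 − 315.9020 = -14.1269.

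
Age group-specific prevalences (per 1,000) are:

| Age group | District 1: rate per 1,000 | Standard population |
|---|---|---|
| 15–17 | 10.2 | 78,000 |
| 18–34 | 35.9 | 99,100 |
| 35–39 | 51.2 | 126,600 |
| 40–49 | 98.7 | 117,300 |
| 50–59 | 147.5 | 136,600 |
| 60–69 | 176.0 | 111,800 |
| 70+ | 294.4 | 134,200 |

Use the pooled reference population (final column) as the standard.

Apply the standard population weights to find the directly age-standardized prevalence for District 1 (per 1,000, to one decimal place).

126.6

Standard total = 803,600; weights = 0.0971, 0.1233, 0.1575, 0.1460, 0.1700, 0.1391, 0.1670.
Standardized rate: 0.0971×10.2 + 0.1233×35.9 + 0.1575×51.2 + 0.1460×98.7 + 0.1700×147.5 + 0.1391×176.0 + 0.1670×294.4 = 126.6134 per 1,000.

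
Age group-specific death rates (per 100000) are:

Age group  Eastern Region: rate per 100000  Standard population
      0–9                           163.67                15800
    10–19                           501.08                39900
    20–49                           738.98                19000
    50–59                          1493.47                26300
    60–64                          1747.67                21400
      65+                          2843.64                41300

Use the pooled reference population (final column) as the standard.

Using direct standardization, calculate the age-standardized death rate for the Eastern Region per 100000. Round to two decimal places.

1409.53

Standard total = 163700; weights = 0.0965, 0.2437, 0.1161, 0.1607, 0.1307, 0.2523.
Standardized rate: 0.0965×163.67 + 0.2437×501.08 + 0.1161×738.98 + 0.1607×1493.47 + 0.1307×1747.67 + 0.2523×2843.64 = 1409.5322 per 100000.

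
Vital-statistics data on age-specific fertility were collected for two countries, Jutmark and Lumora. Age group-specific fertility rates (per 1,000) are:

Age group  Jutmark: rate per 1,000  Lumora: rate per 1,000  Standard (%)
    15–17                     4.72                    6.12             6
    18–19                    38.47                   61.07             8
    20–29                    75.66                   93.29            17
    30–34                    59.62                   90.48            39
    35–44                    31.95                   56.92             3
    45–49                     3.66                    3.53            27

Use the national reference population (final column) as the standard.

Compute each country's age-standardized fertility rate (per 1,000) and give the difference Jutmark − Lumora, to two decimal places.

-17.64

Standard weights: 0.06, 0.08, 0.17, 0.39, 0.03, 0.27.
Jutmark: 0.0600×4.72 + 0.0800×38.47 + 0.1700×75.66 + 0.3900×59.62 + 0.0300×31.95 + 0.2700×3.66 = 41.4215 per 1,000.
Lumora: 0.0600×6.12 + 0.0800×61.07 + 0.1700×93.29 + 0.3900×90.48 + 0.0300×56.92 + 0.2700×3.53 = 59.0600 per 1,000.
Difference = 41.4215 − 59.0600 = -17.6385.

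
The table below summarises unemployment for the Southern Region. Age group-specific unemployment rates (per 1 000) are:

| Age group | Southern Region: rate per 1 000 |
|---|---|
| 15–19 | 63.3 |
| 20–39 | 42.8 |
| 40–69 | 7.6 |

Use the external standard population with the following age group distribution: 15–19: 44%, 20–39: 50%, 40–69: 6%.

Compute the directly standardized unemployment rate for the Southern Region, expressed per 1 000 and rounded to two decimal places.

Standard weights: 0.44, 0.50, 0.06.
Standardized rate: 0.4400×63.3 + 0.5000×42.8 + 0.0600×7.6 = 49.7080 per 1 000.

49.71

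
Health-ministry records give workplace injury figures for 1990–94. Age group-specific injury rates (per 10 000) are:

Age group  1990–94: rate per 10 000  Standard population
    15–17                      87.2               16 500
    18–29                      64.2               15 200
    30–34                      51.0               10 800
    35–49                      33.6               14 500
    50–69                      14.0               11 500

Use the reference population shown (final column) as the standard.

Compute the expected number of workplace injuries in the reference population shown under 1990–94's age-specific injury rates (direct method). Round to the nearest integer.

361

Expected workplace injuries = Σ (standard pop × age-specific rate ÷ 10 000)
= 16 500×87.2/10 000 + 15 200×64.2/10 000 + 10 800×51.0/10 000 + 14 500×33.6/10 000 + 11 500×14.0/10 000
= 143.88 + 97.58 + 55.08 + 48.72 + 16.10 = 361.36.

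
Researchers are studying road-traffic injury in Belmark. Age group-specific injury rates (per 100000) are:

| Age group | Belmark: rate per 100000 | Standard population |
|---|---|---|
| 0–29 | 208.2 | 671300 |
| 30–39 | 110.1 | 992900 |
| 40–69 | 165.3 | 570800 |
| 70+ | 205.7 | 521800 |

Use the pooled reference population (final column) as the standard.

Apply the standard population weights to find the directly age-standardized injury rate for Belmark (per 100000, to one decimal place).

163.5

Standard total = 2756800; weights = 0.2435, 0.3602, 0.2071, 0.1893.
Standardized rate: 0.2435×208.2 + 0.3602×110.1 + 0.2071×165.3 + 0.1893×205.7 = 163.5122 per 100000.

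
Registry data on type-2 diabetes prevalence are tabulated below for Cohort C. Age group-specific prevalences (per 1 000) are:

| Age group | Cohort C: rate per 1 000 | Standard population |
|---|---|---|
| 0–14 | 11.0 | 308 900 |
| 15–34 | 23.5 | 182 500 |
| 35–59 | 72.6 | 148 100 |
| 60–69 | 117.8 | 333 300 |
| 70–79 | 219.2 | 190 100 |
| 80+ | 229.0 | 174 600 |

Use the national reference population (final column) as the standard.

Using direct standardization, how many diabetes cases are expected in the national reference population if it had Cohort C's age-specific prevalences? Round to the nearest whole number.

Expected diabetes cases = Σ (standard pop × age-specific rate ÷ 1 000)
= 308 900×11.0/1 000 + 182 500×23.5/1 000 + 148 100×72.6/1 000 + 333 300×117.8/1 000 + 190 100×219.2/1 000 + 174 600×229.0/1 000
= 3397.90 + 4288.75 + 10752.06 + 39262.74 + 41669.92 + 39983.40 = 139354.77.

139355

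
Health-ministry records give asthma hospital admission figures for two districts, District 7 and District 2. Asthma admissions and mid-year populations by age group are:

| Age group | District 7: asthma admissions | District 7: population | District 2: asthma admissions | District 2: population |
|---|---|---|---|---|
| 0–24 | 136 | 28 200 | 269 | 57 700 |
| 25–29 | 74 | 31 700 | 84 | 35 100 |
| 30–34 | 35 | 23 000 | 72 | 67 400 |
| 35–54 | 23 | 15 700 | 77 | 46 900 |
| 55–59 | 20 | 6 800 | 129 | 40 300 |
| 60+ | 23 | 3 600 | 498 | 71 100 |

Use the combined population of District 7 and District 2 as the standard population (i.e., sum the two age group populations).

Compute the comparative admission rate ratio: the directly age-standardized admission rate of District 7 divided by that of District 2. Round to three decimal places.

0.987

Age-specific rates per 10 000 for District 7: 48.23, 23.34, 15.22, 14.65, 29.41, 63.89.
For District 2: 46.62, 23.93, 10.68, 16.42, 32.01, 70.04.
Combined standard total = 427 500; weights = 0.2009, 0.1563, 0.2115, 0.1464, 0.1102, 0.1747.
District 7: 0.2009×48.23 + 0.1563×23.34 + 0.2115×15.22 + 0.1464×14.65 + 0.1102×29.41 + 0.1747×63.89 = 33.1055 per 10 000.
District 2: 0.2009×46.62 + 0.1563×23.93 + 0.2115×10.68 + 0.1464×16.42 + 0.1102×32.01 + 0.1747×70.04 = 33.5359 per 10 000.
Ratio = 33.1055 ÷ 33.5359 = 0.98716.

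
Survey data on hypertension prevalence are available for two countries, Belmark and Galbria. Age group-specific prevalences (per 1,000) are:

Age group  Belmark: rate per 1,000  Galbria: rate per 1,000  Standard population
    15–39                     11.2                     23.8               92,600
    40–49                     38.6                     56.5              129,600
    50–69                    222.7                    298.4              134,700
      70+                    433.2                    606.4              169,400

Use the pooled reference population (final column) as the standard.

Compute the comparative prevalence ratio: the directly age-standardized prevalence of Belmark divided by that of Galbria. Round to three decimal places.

Standard total = 526,300; weights = 0.1759, 0.2462, 0.2559, 0.3219.
Belmark: 0.1759×11.2 + 0.2462×38.6 + 0.2559×222.7 + 0.3219×433.2 = 207.9070 per 1,000.
Galbria: 0.1759×23.8 + 0.2462×56.5 + 0.2559×298.4 + 0.3219×606.4 = 289.6540 per 1,000.
Ratio = 207.9070 ÷ 289.6540 = 0.71778.

0.718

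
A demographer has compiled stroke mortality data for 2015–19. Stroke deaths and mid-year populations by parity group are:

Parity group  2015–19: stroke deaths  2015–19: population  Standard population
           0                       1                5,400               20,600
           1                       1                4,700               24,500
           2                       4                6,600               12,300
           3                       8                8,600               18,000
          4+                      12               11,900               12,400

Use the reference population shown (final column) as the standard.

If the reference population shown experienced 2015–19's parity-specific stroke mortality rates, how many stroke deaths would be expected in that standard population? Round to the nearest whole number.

46

Parity-specific rates per 100,000 for 2015–19: 18.52, 21.28, 60.61, 93.02, 100.84.
Expected stroke deaths = Σ (standard pop × parity-specific rate ÷ 100,000)
= 20,600×18.52/100,000 + 24,500×21.28/100,000 + 12,300×60.61/100,000 + 18,000×93.02/100,000 + 12,400×100.84/100,000
= 3.81 + 5.21 + 7.45 + 16.74 + 12.50 = 45.73.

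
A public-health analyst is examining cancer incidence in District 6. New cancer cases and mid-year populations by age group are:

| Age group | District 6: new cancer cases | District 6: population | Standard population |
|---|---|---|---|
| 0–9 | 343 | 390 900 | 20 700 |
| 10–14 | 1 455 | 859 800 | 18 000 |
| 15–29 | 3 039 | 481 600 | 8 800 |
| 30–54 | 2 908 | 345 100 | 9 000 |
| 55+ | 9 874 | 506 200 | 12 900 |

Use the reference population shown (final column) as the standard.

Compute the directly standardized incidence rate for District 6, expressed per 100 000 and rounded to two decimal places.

Age-specific rates per 100 000 for District 6: 87.75, 169.23, 631.02, 842.65, 1950.61.
Standard total = 69 400; weights = 0.2983, 0.2594, 0.1268, 0.1297, 0.1859.
Standardized rate: 0.2983×87.75 + 0.2594×169.23 + 0.1268×631.02 + 0.1297×842.65 + 0.1859×1950.61 = 621.9335 per 100 000.

621.93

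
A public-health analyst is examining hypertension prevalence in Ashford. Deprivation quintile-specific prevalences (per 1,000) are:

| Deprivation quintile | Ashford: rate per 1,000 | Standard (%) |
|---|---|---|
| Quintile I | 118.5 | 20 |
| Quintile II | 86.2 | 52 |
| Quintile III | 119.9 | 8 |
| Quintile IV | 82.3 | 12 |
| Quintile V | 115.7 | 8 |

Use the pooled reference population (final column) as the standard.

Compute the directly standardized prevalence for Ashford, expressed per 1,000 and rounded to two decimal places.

97.25

Standard weights: 0.20, 0.52, 0.08, 0.12, 0.08.
Standardized rate: 0.2000×118.5 + 0.5200×86.2 + 0.0800×119.9 + 0.1200×82.3 + 0.0800×115.7 = 97.2480 per 1,000.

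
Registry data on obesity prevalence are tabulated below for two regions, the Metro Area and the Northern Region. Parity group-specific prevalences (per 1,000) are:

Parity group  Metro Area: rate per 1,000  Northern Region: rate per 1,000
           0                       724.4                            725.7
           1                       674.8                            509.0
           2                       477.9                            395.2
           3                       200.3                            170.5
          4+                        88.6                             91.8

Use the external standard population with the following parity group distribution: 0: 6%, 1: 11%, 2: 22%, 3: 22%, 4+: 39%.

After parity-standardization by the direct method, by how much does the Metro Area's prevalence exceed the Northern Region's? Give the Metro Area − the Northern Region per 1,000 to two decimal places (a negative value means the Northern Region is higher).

Standard weights: 0.06, 0.11, 0.22, 0.22, 0.39.
The Metro Area: 0.0600×724.4 + 0.1100×674.8 + 0.2200×477.9 + 0.2200×200.3 + 0.3900×88.6 = 301.4500 per 1,000.
The Northern Region: 0.0600×725.7 + 0.1100×509.0 + 0.2200×395.2 + 0.2200×170.5 + 0.3900×91.8 = 259.7880 per 1,000.
Difference = 301.4500 − 259.7880 = 41.6620.

41.66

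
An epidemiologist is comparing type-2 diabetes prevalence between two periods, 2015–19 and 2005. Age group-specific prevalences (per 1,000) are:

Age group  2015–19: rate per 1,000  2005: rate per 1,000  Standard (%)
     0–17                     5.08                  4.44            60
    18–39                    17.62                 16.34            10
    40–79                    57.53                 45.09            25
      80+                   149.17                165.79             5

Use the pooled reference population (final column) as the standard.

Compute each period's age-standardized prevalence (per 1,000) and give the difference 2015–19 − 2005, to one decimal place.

Standard weights: 0.60, 0.10, 0.25, 0.05.
2015–19: 0.6000×5.08 + 0.1000×17.62 + 0.2500×57.53 + 0.0500×149.17 = 26.6510 per 1,000.
2005: 0.6000×4.44 + 0.1000×16.34 + 0.2500×45.09 + 0.0500×165.79 = 23.8600 per 1,000.
Difference = 26.6510 − 23.8600 = 2.7910.

2.8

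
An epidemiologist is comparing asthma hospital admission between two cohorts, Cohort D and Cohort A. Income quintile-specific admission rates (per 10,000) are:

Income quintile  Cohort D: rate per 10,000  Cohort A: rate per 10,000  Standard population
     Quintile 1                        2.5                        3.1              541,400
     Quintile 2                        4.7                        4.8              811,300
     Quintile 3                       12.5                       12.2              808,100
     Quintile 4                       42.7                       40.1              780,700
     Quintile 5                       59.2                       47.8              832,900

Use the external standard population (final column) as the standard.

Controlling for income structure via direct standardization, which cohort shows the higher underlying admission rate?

Standard total = 3,774,400; weights = 0.1434, 0.2149, 0.2141, 0.2068, 0.2207.
Cohort D: 0.1434×2.5 + 0.2149×4.7 + 0.2141×12.5 + 0.2068×42.7 + 0.2207×59.2 = 25.9409 per 10,000.
Cohort A: 0.1434×3.1 + 0.2149×4.8 + 0.2141×12.2 + 0.2068×40.1 + 0.2207×47.8 = 22.9308 per 10,000.

Cohort D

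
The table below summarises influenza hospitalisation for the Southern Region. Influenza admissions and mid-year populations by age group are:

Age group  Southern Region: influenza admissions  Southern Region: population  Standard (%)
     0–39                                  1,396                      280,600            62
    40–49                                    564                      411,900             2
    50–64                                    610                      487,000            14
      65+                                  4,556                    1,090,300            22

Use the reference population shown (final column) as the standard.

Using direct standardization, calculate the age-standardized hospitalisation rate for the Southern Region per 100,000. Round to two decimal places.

420.66

Age-specific rates per 100,000 for the Southern Region: 497.51, 136.93, 125.26, 417.87.
Standard weights: 0.62, 0.02, 0.14, 0.22.
Standardized rate: 0.6200×497.51 + 0.0200×136.93 + 0.1400×125.26 + 0.2200×417.87 = 420.6584 per 100,000.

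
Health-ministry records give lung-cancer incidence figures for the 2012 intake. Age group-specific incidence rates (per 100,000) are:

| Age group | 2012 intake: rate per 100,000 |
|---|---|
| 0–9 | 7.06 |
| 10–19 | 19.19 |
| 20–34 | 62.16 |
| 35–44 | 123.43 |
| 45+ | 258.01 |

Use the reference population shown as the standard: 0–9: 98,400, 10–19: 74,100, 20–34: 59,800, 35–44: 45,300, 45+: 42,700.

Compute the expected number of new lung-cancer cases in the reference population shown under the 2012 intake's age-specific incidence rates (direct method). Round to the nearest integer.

224

Expected new lung-cancer cases = Σ (standard pop × age-specific rate ÷ 100,000)
= 98,400×7.06/100,000 + 74,100×19.19/100,000 + 59,800×62.16/100,000 + 45,300×123.43/100,000 + 42,700×258.01/100,000
= 6.95 + 14.22 + 37.17 + 55.91 + 110.17 = 224.42.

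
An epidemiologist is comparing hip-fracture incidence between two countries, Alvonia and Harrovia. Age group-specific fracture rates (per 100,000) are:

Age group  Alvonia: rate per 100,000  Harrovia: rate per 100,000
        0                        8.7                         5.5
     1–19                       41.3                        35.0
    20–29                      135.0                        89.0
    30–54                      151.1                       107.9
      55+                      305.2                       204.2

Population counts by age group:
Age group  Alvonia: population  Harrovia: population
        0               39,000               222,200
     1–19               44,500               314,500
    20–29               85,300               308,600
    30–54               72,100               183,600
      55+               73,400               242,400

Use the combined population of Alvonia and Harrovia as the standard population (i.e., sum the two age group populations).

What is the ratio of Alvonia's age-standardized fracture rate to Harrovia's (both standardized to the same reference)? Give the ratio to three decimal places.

Combined standard total = 1,585,600; weights = 0.1647, 0.2264, 0.2484, 0.1613, 0.1992.
Alvonia: 0.1647×8.7 + 0.2264×41.3 + 0.2484×135.0 + 0.1613×151.1 + 0.1992×305.2 = 129.4741 per 100,000.
Harrovia: 0.1647×5.5 + 0.2264×35.0 + 0.2484×89.0 + 0.1613×107.9 + 0.1992×204.2 = 89.0105 per 100,000.
Ratio = 129.4741 ÷ 89.0105 = 1.45459.

1.455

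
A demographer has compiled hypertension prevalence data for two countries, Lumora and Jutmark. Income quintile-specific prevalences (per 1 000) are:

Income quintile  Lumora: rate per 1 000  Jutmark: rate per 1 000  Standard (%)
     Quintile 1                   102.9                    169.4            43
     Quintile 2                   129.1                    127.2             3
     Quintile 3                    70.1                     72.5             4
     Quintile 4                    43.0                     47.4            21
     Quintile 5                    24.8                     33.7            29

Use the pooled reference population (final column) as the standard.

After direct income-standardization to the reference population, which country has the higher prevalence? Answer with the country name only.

Standard weights: 0.43, 0.03, 0.04, 0.21, 0.29.
Lumora: 0.4300×102.9 + 0.0300×129.1 + 0.0400×70.1 + 0.2100×43.0 + 0.2900×24.8 = 67.1460 per 1 000.
Jutmark: 0.4300×169.4 + 0.0300×127.2 + 0.0400×72.5 + 0.2100×47.4 + 0.2900×33.7 = 99.2850 per 1 000.

Jutmark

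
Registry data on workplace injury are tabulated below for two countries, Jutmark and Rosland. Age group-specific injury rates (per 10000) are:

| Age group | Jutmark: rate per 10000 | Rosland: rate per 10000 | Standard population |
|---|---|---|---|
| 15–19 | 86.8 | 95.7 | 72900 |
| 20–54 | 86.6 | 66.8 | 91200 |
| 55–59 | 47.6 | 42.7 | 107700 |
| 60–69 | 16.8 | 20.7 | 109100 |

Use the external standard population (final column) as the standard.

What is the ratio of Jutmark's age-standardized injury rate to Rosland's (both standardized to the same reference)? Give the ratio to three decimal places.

1.063

Standard total = 380900; weights = 0.1914, 0.2394, 0.2828, 0.2864.
Jutmark: 0.1914×86.8 + 0.2394×86.6 + 0.2828×47.6 + 0.2864×16.8 = 55.6184 per 10000.
Rosland: 0.1914×95.7 + 0.2394×66.8 + 0.2828×42.7 + 0.2864×20.7 = 52.3125 per 10000.
Ratio = 55.6184 ÷ 52.3125 = 1.06319.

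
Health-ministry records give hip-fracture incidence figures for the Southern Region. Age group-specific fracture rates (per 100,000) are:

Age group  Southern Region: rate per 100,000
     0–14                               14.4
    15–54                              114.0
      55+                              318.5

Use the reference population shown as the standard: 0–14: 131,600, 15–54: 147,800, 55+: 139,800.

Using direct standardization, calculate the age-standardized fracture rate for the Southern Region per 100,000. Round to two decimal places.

Standard total = 419,200; weights = 0.3139, 0.3526, 0.3335.
Standardized rate: 0.3139×14.4 + 0.3526×114.0 + 0.3335×318.5 = 150.9316 per 100,000.

150.93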